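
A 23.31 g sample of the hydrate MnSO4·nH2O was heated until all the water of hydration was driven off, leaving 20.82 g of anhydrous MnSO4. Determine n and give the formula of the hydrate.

MnSO4·H2O

Mass of water lost = 23.31 − 20.82 = 2.49 g → 2.49 / 18.02 = 0.1382 mol H2O
Molar mass of MnSO4 = 151.01 g/mol → mol MnSO4 = 20.82 / 151.01 = 0.1379
n = 0.1382 / 0.1379 = 1.00 ≈ 1 → MnSO4·H2O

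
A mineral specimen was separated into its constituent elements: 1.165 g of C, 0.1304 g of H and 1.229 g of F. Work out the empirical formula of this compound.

C3H4F2

n(C) = 1.165/12.01 = 0.097, n(H) = 0.1304/1.008 = 0.1294, n(F) = 1.229/19.00 = 0.06468
Divide by the smallest (0.06468 mol F): C 1.500, H 2.000, F 1.000
×2: C 3.00, H 4.00, F 2.00 → C3H4F2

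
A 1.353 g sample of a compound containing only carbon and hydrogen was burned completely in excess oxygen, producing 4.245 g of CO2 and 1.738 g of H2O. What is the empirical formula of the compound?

CH2

mol C = 4.245 / 44.01 = 0.09646; mass C = 0.09646 × 12.01 = 1.158 g
mol H = 2 × (1.738 / 18.02) = 0.1929; mass H = 0.1929 × 1.008 = 0.1944 g
Divide by the smallest (0.09646 mol C): C 1.000, H 2.000
→ CH2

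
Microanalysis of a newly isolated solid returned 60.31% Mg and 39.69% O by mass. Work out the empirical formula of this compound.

Assume 100 g: 60.31 g Mg, 39.69 g O.
n(Mg) = 60.31/24.31 = 2.481, n(O) = 39.69/16.00 = 2.481
Divide by the smallest (2.481 mol O): Mg 1.000, O 1.000
Ratio ≈ 1:1, so the empirical formula is MgO

MgO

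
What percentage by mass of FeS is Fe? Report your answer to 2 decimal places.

63.52%

Molar mass = 1(55.85) + 1(32.07) = 87.920 g/mol
Mass of Fe per mole = 1 × 55.85 = 55.850 g
% Fe = 55.850 / 87.920 × 100 = 63.52%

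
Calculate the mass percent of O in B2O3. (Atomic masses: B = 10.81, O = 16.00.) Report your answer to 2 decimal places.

Molar mass = 2(10.81) + 3(16.00) = 69.620 g/mol
Mass of O per mole = 3 × 16.00 = 48.000 g
% O = 48.000 / 69.620 × 100 = 68.95%

68.95%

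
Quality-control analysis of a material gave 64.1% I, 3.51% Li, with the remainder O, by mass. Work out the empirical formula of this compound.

ILiO4

Assume 100 g: 64.1 g I, 3.51 g Li, 32.39 g O.
n(I) = 64.1/126.90 = 0.5051, n(Li) = 3.51/6.94 = 0.5058, n(O) = 32.39/16.00 = 2.024
Ratios (÷ 0.5051): I 1.000, Li 1.001, O 4.008
→ ILiO4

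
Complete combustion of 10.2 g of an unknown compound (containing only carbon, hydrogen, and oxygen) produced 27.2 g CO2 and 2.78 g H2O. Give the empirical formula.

mol C = 27.2 / 44.01 = 0.6180; mass C = 0.6180 × 12.01 = 7.423 g
mol H = 2 × (2.78 / 18.02) = 0.3085; mass H = 0.3085 × 1.008 = 0.3110 g
mass O = 10.2 − (7.734) = 2.466 g → mol O = 0.1541
Ratios (÷ 0.1541): C 4.009, H 2.002, O 1.000
≈ 4:2:1 → C4H2O

C4H2O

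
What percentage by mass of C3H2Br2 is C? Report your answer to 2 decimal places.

Molar mass = 3(12.01) + 2(1.008) + 2(79.90) = 197.846 g/mol
Mass of C per mole = 3 × 12.01 = 36.030 g
% C = 36.030 / 197.846 × 100 = 18.21%

18.21%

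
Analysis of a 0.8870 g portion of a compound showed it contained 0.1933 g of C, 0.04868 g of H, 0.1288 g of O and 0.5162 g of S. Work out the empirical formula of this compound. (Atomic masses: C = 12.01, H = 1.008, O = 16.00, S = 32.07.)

C: 0.1933 g ÷ 12.01 g/mol = 0.01609 mol
H: 0.04868 g ÷ 1.008 g/mol = 0.04829 mol
O: 0.1288 g ÷ 16.00 g/mol = 0.00805 mol
S: 0.5162 g ÷ 32.07 g/mol = 0.0161 mol
Smallest is O at 0.00805 mol; normalising gives C 1.999, H 5.999, O 1.000, S 2.000
≈ 2:6:1:2 → C2H6OS2

C2H6OS2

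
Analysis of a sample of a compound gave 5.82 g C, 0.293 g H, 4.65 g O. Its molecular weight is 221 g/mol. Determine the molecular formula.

C10H6O6

C: 5.82 g ÷ 12.01 g/mol = 0.4846 mol
H: 0.293 g ÷ 1.008 g/mol = 0.2907 mol
O: 4.65 g ÷ 16.00 g/mol = 0.2906 mol
Smallest is O at 0.2906 mol; normalising gives C 1.667, H 1.000, O 1.000
Scaling by 3: C 5.00, H 3.00, O 3.00 → C5H3O3
Empirical-formula mass = 111.07 g/mol
n = 221 / 111.07 = 1.99 ≈ 2
Molecular formula = (C5H3O3)×2 = C10H6O6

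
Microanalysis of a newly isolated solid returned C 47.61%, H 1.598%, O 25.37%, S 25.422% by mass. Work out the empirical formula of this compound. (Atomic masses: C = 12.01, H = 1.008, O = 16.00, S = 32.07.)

C5H2O2S

Assume 100 g: 47.61 g C, 1.598 g H, 25.37 g O, 25.422 g S.
Moles — C: 47.61 / 12.01 = 3.964 mol; H: 1.598 / 1.008 = 1.585 mol; O: 25.37 / 16.00 = 1.586 mol; S: 25.422 / 32.07 = 0.7927 mol
Divide by the smallest (0.7927 mol S): C 5.001, H 2.000, O 2.000, S 1.000
Ratio ≈ 5:2:2:1, so the empirical formula is C5H2O2S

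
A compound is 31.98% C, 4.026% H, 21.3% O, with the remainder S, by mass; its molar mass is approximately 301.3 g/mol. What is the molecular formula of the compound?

Assume 100 g: 31.98 g C, 4.026 g H, 21.3 g O, 42.694 g S.
n(C) = 31.98/12.01 = 2.663, n(H) = 4.026/1.008 = 3.994, n(O) = 21.3/16.00 = 1.331, n(S) = 42.694/32.07 = 1.331
Ratios (÷ 1.331): C 2.000, H 3.000, O 1.000, S 1.000
≈ 2:3:1:1 → C2H3OS
Empirical-formula mass = 75.11 g/mol
n = 301.3 / 75.11 = 4.01 ≈ 4
Molecular formula = (C2H3OS)×4 = C8H12O4S4

C8H12O4S4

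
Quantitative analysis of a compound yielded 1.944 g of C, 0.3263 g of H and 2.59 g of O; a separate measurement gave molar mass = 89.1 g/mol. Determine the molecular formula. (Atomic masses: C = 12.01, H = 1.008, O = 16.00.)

C3H6O3

C: 1.944 g ÷ 12.01 g/mol = 0.1619 mol
H: 0.3263 g ÷ 1.008 g/mol = 0.3237 mol
O: 2.59 g ÷ 16.00 g/mol = 0.1619 mol
Divide by the smallest (0.1619 mol C): C 1.000, H 2.000, O 1.000
→ CH2O
Empirical-formula mass = 30.03 g/mol
n = 89.1 / 30.03 = 2.97 ≈ 3
Molecular formula = (CH2O)×3 = C3H6O3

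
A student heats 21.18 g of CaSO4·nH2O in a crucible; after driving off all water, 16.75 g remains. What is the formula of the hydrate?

CaSO4·2H2O

Mass of water lost = 21.18 − 16.75 = 4.43 g → 4.43 / 18.02 = 0.2458 mol H2O
Molar mass of CaSO4 = 136.15 g/mol → mol CaSO4 = 16.75 / 136.15 = 0.123
n = 0.2458 / 0.123 = 2.00 ≈ 2 → CaSO4·2H2O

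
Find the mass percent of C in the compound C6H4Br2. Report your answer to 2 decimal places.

30.55%

Molar mass = 6(12.01) + 4(1.008) + 2(79.90) = 235.892 g/mol
Mass of C per mole = 6 × 12.01 = 72.060 g
% C = 72.060 / 235.892 × 100 = 30.55%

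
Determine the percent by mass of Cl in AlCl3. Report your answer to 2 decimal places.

Molar mass = 1(26.98) + 3(35.45) = 133.330 g/mol
Mass of Cl per mole = 3 × 35.45 = 106.350 g
% Cl = 106.350 / 133.330 × 100 = 79.76%

79.76%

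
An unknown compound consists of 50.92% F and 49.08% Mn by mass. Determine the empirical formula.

Assume 100 g: 50.92 g F, 49.08 g Mn.
n(F) = 50.92/19.00 = 2.68, n(Mn) = 49.08/54.94 = 0.8933
Smallest is Mn at 0.8933 mol; normalising gives F 3.000, Mn 1.000
Ratio ≈ 3:1, so the empirical formula is F3Mn

F3Mn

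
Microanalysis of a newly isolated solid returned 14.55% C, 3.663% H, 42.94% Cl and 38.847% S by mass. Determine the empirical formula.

CH3ClS

Assume 100 g: 14.55 g C, 3.663 g H, 42.94 g Cl, 38.847 g S.
C: 14.55 g ÷ 12.01 g/mol = 1.211 mol
H: 3.663 g ÷ 1.008 g/mol = 3.634 mol
Cl: 42.94 g ÷ 35.45 g/mol = 1.211 mol
S: 38.847 g ÷ 32.07 g/mol = 1.211 mol
Smallest is Cl at 1.211 mol; normalising gives C 1.000, H 3.000, Cl 1.000, S 1.000
Ratio ≈ 1:3:1:1, so the empirical formula is CH3ClS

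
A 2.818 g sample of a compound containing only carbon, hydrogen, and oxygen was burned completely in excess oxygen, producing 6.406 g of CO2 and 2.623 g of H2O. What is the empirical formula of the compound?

C3H6O

mol C = 6.406 / 44.01 = 0.1456; mass C = 0.1456 × 12.01 = 1.748 g
mol H = 2 × (2.623 / 18.02) = 0.2911; mass H = 0.2911 × 1.008 = 0.2934 g
mass O = 2.818 − (2.042) = 0.7764 g → mol O = 0.04853
Divide by the smallest (0.04853 mol O): C 3.000, H 5.999, O 1.000
→ C3H6O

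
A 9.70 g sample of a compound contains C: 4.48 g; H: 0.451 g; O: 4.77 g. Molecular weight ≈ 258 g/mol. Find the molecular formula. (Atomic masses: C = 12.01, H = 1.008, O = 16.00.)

n(C) = 4.48/12.01 = 0.373, n(H) = 0.451/1.008 = 0.4474, n(O) = 4.77/16.00 = 0.2981
Ratios (÷ 0.2981): C 1.251, H 1.501, O 1.000
Scaling by 4: C 5.00, H 6.00, O 4.00 → C5H6O4
Empirical-formula mass = 130.10 g/mol
n = 258 / 130.10 = 1.98 ≈ 2
Molecular formula = (C5H6O4)×2 = C10H12O8

C10H12O8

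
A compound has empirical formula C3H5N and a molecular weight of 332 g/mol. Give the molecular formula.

Empirical-formula mass = 55.08 g/mol
n = 332 / 55.08 = 6.03 ≈ 6
Molecular formula = (C3H5N)6 = C18H30N6

C18H30N6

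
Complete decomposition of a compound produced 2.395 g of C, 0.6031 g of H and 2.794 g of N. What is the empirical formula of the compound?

CH3N

C: 2.395 g ÷ 12.01 g/mol = 0.1994 mol
H: 0.6031 g ÷ 1.008 g/mol = 0.5983 mol
N: 2.794 g ÷ 14.01 g/mol = 0.1994 mol
Smallest is C at 0.1994 mol; normalising gives C 1.000, H 3.000, N 1.000
≈ 1:3:1 → CH3N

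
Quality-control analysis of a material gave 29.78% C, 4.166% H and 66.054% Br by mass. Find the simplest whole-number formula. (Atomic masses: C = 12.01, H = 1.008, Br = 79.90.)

Assume 100 g: 29.78 g C, 4.166 g H, 66.054 g Br.
n(C) = 29.78/12.01 = 2.48, n(H) = 4.166/1.008 = 4.133, n(Br) = 66.054/79.90 = 0.8267
Ratios (÷ 0.8267): C 2.999, H 4.999, Br 1.000
→ C3H5Br

C3H5Br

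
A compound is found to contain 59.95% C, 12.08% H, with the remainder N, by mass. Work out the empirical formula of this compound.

Assume 100 g: 59.95 g C, 12.08 g H, 27.97 g N.
C: 59.95 g ÷ 12.01 g/mol = 4.992 mol
H: 12.08 g ÷ 1.008 g/mol = 11.98 mol
N: 27.97 g ÷ 14.01 g/mol = 1.996 mol
Smallest is N at 1.996 mol; normalising gives C 2.500, H 6.003, N 1.000
Scaling by 2: C 5.00, H 12.01, N 2.00 → C5H12N2

C5H12N2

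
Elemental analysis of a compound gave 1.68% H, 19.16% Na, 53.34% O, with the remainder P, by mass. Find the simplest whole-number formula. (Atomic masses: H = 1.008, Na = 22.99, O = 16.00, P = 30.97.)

Assume 100 g: 1.68 g H, 19.16 g Na, 53.34 g O, 25.82 g P.
n(H) = 1.68/1.008 = 1.667, n(Na) = 19.16/22.99 = 0.8334, n(O) = 53.34/16.00 = 3.334, n(P) = 25.82/30.97 = 0.8337
Divide by the smallest (0.8334 mol Na): H 2.000, Na 1.000, O 4.000, P 1.000
Ratio ≈ 2:1:4:1, so the empirical formula is H2NaO4P

H2NaO4P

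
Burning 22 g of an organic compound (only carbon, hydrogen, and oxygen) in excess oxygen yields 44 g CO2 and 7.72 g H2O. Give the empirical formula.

C7H6O4

mol C = 44 / 44.01 = 0.9998; mass C = 0.9998 × 12.01 = 12.01 g
mol H = 2 × (7.72 / 18.02) = 0.8568; mass H = 0.8568 × 1.008 = 0.8637 g
mass O = 22 − (12.87) = 9.129 g → mol O = 0.5706
Ratios (÷ 0.5706): C 1.752, H 1.502, O 1.000
Multiply by 4: C 7.01, H 6.01, O 4.00 → C7H6O4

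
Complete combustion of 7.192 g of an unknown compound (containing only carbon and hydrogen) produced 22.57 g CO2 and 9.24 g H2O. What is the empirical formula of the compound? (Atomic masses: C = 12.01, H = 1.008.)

mol C = 22.57 / 44.01 = 0.5128; mass C = 0.5128 × 12.01 = 6.159 g
mol H = 2 × (9.24 / 18.02) = 1.026; mass H = 1.026 × 1.008 = 1.034 g
Divide by the smallest (0.5128 mol C): C 1.000, H 2.000
≈ 1:2 → CH2

CH2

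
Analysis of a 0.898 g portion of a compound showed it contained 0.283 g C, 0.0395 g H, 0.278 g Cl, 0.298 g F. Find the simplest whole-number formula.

C3H5ClF2

Moles — C: 0.283 / 12.01 = 0.02356 mol; H: 0.0395 / 1.008 = 0.03919 mol; Cl: 0.278 / 35.45 = 0.007842 mol; F: 0.298 / 19.00 = 0.01568 mol
Divide by the smallest (0.007842 mol Cl): C 3.005, H 4.997, Cl 1.000, F 2.000
→ C3H5ClF2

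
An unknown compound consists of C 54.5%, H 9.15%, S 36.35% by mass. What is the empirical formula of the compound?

C4H8S

Assume 100 g: 54.5 g C, 9.15 g H, 36.35 g S.
C: 54.5 g ÷ 12.01 g/mol = 4.538 mol
H: 9.15 g ÷ 1.008 g/mol = 9.077 mol
S: 36.35 g ÷ 32.07 g/mol = 1.133 mol
Divide by the smallest (1.133 mol S): C 4.004, H 8.009, S 1.000
≈ 4:8:1 → C4H8S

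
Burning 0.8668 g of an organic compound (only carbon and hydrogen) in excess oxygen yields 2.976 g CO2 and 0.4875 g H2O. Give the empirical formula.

mol C = 2.976 / 44.01 = 0.06762; mass C = 0.06762 × 12.01 = 0.8121 g
mol H = 2 × (0.4875 / 18.02) = 0.05411; mass H = 0.05411 × 1.008 = 0.05454 g
Smallest is H at 0.05411 mol; normalising gives C 1.250, H 1.000
Multiply by 4: C 5.00, H 4.00 → C5H4

C5H4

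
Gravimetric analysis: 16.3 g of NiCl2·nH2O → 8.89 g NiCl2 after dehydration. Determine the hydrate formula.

NiCl2·6H2O

Mass of water lost = 16.3 − 8.89 = 7.41 g → 7.41 / 18.02 = 0.4112 mol H2O
Molar mass of NiCl2 = 129.59 g/mol → mol NiCl2 = 8.89 / 129.59 = 0.0686
n = 0.4112 / 0.0686 = 5.99 ≈ 6 → NiCl2·6H2O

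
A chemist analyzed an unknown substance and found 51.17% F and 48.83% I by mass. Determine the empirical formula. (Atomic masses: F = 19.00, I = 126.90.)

F7I

Assume 100 g: 51.17 g F, 48.83 g I.
Moles — F: 51.17 / 19.00 = 2.693 mol; I: 48.83 / 126.90 = 0.3848 mol
Divide by the smallest (0.3848 mol I): F 6.999, I 1.000
≈ 7:1 → F7I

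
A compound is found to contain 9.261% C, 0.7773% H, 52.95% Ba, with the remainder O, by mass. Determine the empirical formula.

Assume 100 g: 9.261 g C, 0.7773 g H, 52.95 g Ba, 37.012 g O.
C: 9.261 g ÷ 12.01 g/mol = 0.7711 mol
H: 0.7773 g ÷ 1.008 g/mol = 0.7711 mol
Ba: 52.95 g ÷ 137.33 g/mol = 0.3856 mol
O: 37.012 g ÷ 16.00 g/mol = 2.313 mol
Smallest is Ba at 0.3856 mol; normalising gives C 2.000, H 2.000, Ba 1.000, O 6.000
≈ 2:2:1:6 → C2H2BaO6

C2H2BaO6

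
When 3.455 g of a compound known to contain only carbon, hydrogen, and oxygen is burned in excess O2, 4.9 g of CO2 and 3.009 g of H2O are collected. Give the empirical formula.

CH3O

mol C = 4.9 / 44.01 = 0.1113; mass C = 0.1113 × 12.01 = 1.337 g
mol H = 2 × (3.009 / 18.02) = 0.3340; mass H = 0.3340 × 1.008 = 0.3366 g
mass O = 3.455 − (1.674) = 1.781 g → mol O = 0.1113
Smallest is O at 0.1113 mol; normalising gives C 1.000, H 3.000, O 1.000
→ CH3O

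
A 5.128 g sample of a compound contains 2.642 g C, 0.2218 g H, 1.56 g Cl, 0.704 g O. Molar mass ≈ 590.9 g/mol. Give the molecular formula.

n(C) = 2.642/12.01 = 0.22, n(H) = 0.2218/1.008 = 0.22, n(Cl) = 1.56/35.45 = 0.04401, n(O) = 0.704/16.00 = 0.044
Divide by the smallest (0.044 mol O): C 5.000, H 5.001, Cl 1.000, O 1.000
Ratio ≈ 5:5:1:1, so the empirical formula is C5H5ClO
Empirical-formula mass = 116.54 g/mol
n = 590.9 / 116.54 = 5.07 ≈ 5
Molecular formula = (C5H5ClO)×5 = C25H25Cl5O5

C25H25Cl5O5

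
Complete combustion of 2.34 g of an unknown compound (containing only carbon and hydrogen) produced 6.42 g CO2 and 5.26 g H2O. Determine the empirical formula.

CH4

mol C = 6.42 / 44.01 = 0.1459; mass C = 0.1459 × 12.01 = 1.752 g
mol H = 2 × (5.26 / 18.02) = 0.5838; mass H = 0.5838 × 1.008 = 0.5885 g
Ratios (÷ 0.1459): C 1.000, H 4.002
Ratio ≈ 1:4, so the empirical formula is CH4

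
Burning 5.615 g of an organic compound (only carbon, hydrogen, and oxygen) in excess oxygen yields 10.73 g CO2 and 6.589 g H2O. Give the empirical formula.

C2H6O

mol C = 10.73 / 44.01 = 0.2438; mass C = 0.2438 × 12.01 = 2.928 g
mol H = 2 × (6.589 / 18.02) = 0.7313; mass H = 0.7313 × 1.008 = 0.7371 g
mass O = 5.615 − (3.665) = 1.950 g → mol O = 0.1219
Ratios (÷ 0.1219): C 2.001, H 6.001, O 1.000
≈ 2:6:1 → C2H6O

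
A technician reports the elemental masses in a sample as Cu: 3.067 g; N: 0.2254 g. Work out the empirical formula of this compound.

Cu: 3.067 g ÷ 63.55 g/mol = 0.04826 mol
N: 0.2254 g ÷ 14.01 g/mol = 0.01609 mol
Ratios (÷ 0.01609): Cu 3.000, N 1.000
≈ 3:1 → Cu3N

Cu3N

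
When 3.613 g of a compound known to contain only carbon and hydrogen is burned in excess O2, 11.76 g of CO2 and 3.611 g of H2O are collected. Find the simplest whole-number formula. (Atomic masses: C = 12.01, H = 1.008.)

C2H3

mol C = 11.76 / 44.01 = 0.2672; mass C = 0.2672 × 12.01 = 3.209 g
mol H = 2 × (3.611 / 18.02) = 0.4008; mass H = 0.4008 × 1.008 = 0.4040 g
Smallest is C at 0.2672 mol; normalising gives C 1.000, H 1.500
Scaling by 2: C 2.00, H 3.00 → C2H3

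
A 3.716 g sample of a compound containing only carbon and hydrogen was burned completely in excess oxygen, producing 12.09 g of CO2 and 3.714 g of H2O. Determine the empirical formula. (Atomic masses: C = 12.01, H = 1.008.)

mol C = 12.09 / 44.01 = 0.2747; mass C = 0.2747 × 12.01 = 3.299 g
mol H = 2 × (3.714 / 18.02) = 0.4122; mass H = 0.4122 × 1.008 = 0.4155 g
Divide by the smallest (0.2747 mol C): C 1.000, H 1.501
Scaling by 2: C 2.00, H 3.00 → C2H3

C2H3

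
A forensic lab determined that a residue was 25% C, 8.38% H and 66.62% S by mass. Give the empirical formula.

Assume 100 g: 25 g C, 8.38 g H, 66.62 g S.
Moles — C: 25 / 12.01 = 2.082 mol; H: 8.38 / 1.008 = 8.313 mol; S: 66.62 / 32.07 = 2.077 mol
Divide by the smallest (2.077 mol S): C 1.002, H 4.002, S 1.000
Ratio ≈ 1:4:1, so the empirical formula is CH4S

CH4S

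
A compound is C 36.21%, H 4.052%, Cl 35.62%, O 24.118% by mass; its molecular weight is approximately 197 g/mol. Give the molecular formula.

C6H8Cl2O3

Assume 100 g: 36.21 g C, 4.052 g H, 35.62 g Cl, 24.118 g O.
n(C) = 36.21/12.01 = 3.015, n(H) = 4.052/1.008 = 4.02, n(Cl) = 35.62/35.45 = 1.005, n(O) = 24.118/16.00 = 1.507
Smallest is Cl at 1.005 mol; normalising gives C 3.001, H 4.001, Cl 1.000, O 1.500
Scaling by 2: C 6.00, H 8.00, Cl 2.00, O 3.00 → C6H8Cl2O3
Empirical-formula mass = 199.02 g/mol
n = 197 / 199.02 = 0.99 ≈ 1
Molecular formula = empirical formula = C6H8Cl2O3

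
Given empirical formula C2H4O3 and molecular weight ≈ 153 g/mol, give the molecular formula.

C4H8O6

Empirical-formula mass = 76.05 g/mol
n = 153 / 76.05 = 2.01 ≈ 2
Molecular formula = (C2H4O3)2 = C4H8O6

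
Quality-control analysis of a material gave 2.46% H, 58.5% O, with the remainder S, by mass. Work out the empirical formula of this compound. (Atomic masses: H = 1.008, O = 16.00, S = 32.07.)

H2O3S

Assume 100 g: 2.46 g H, 58.5 g O, 39.04 g S.
Moles — H: 2.46 / 1.008 = 2.44 mol; O: 58.5 / 16.00 = 3.656 mol; S: 39.04 / 32.07 = 1.217 mol
Smallest is S at 1.217 mol; normalising gives H 2.005, O 3.003, S 1.000
≈ 2:3:1 → H2O3S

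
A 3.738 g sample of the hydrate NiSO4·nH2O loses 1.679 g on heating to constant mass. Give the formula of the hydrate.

NiSO4·7H2O

Mass of anhydrous NiSO4 = 3.738 − 1.679 = 2.059 g
mol H2O = 1.679 / 18.02 = 0.09317
Molar mass of NiSO4 = 154.76 g/mol → mol NiSO4 = 2.059 / 154.76 = 0.0133
n = 0.09317 / 0.0133 = 7.00 ≈ 7 → NiSO4·7H2O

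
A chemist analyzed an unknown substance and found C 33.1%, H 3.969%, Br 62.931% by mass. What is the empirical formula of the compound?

Assume 100 g: 33.1 g C, 3.969 g H, 62.931 g Br.
Moles — C: 33.1 / 12.01 = 2.756 mol; H: 3.969 / 1.008 = 3.938 mol; Br: 62.931 / 79.90 = 0.7876 mol
Ratios (÷ 0.7876): C 3.499, H 4.999, Br 1.000
Scaling by 2: C 7.00, H 10.00, Br 2.00 → C7H10Br2

C7H10Br2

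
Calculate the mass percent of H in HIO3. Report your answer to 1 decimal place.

Molar mass = 1(1.008) + 1(126.90) + 3(16.00) = 175.908 g/mol
Mass of H per mole = 1 × 1.008 = 1.008 g
% H = 1.008 / 175.908 × 100 = 0.6%

0.6%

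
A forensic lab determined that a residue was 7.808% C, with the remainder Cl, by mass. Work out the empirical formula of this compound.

CCl4

Assume 100 g: 7.808 g C, 92.192 g Cl.
C: 7.808 g ÷ 12.01 g/mol = 0.6501 mol
Cl: 92.192 g ÷ 35.45 g/mol = 2.601 mol
Ratios (÷ 0.6501): C 1.000, Cl 4.000
Ratio ≈ 1:4, so the empirical formula is CCl4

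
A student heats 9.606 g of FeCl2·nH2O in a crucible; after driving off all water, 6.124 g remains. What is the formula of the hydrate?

Mass of water lost = 9.606 − 6.124 = 3.482 g → 3.482 / 18.02 = 0.1932 mol H2O
Molar mass of FeCl2 = 126.75 g/mol → mol FeCl2 = 6.124 / 126.75 = 0.04832
n = 0.1932 / 0.04832 = 4.00 ≈ 4 → FeCl2·4H2O

FeCl2·4H2O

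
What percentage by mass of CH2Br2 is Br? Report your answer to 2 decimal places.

91.93%

Molar mass = 1(12.01) + 2(1.008) + 2(79.90) = 173.826 g/mol
Mass of Br per mole = 2 × 79.90 = 159.800 g
% Br = 159.800 / 173.826 × 100 = 91.93%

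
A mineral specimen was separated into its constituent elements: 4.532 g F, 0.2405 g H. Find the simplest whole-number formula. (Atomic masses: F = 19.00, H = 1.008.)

F: 4.532 g ÷ 19.00 g/mol = 0.2385 mol
H: 0.2405 g ÷ 1.008 g/mol = 0.2386 mol
Divide by the smallest (0.2385 mol F): F 1.000, H 1.000
Ratio ≈ 1:1, so the empirical formula is FH

FH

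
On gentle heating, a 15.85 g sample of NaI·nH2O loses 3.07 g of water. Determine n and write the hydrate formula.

Mass of anhydrous NaI = 15.85 − 3.07 = 12.78 g
mol H2O = 3.07 / 18.02 = 0.1704
Molar mass of NaI = 149.89 g/mol → mol NaI = 12.78 / 149.89 = 0.08526
n = 0.1704 / 0.08526 = 2.00 ≈ 2 → NaI·2H2O

NaI·2H2O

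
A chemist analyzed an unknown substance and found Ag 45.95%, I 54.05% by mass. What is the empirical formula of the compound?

AgI

Assume 100 g: 45.95 g Ag, 54.05 g I.
n(Ag) = 45.95/107.87 = 0.426, n(I) = 54.05/126.90 = 0.4259
Smallest is I at 0.4259 mol; normalising gives Ag 1.000, I 1.000
Ratio ≈ 1:1, so the empirical formula is AgI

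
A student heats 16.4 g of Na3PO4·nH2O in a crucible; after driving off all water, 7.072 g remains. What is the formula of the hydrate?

Mass of water lost = 16.4 − 7.072 = 9.328 g → 9.328 / 18.02 = 0.5176 mol H2O
Molar mass of Na3PO4 = 163.94 g/mol → mol Na3PO4 = 7.072 / 163.94 = 0.04314
n = 0.5176 / 0.04314 = 12.00 ≈ 12 → Na3PO4·12H2O

Na3PO4·12H2O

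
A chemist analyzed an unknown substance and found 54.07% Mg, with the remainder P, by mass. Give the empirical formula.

Assume 100 g: 54.07 g Mg, 45.93 g P.
Mg: 54.07 g ÷ 24.31 g/mol = 2.224 mol
P: 45.93 g ÷ 30.97 g/mol = 1.483 mol
Divide by the smallest (1.483 mol P): Mg 1.500, P 1.000
×2: Mg 3.00, P 2.00 → Mg3P2

Mg3P2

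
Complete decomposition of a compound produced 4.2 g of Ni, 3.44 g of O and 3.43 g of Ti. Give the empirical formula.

n(Ni) = 4.2/58.69 = 0.07156, n(O) = 3.44/16.00 = 0.215, n(Ti) = 3.43/47.87 = 0.07165
Ratios (÷ 0.07156): Ni 1.000, O 3.004, Ti 1.001
≈ 1:3:1 → NiO3Ti

NiO3Ti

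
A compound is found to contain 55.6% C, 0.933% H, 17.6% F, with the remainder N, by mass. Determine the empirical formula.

Assume 100 g: 55.6 g C, 0.933 g H, 17.6 g F, 25.87 g N.
Moles — C: 55.6 / 12.01 = 4.629 mol; H: 0.933 / 1.008 = 0.9256 mol; F: 17.6 / 19.00 = 0.9263 mol; N: 25.87 / 14.01 = 1.847 mol
Ratios (÷ 0.9256): C 5.002, H 1.000, F 1.001, N 1.995
→ C5HFN2

C5HFN2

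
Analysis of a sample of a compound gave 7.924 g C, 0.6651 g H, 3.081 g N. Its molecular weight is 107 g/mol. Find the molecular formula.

C6H6N2

n(C) = 7.924/12.01 = 0.6598, n(H) = 0.6651/1.008 = 0.6598, n(N) = 3.081/14.01 = 0.2199
Ratios (÷ 0.2199): C 3.000, H 3.000, N 1.000
Ratio ≈ 3:3:1, so the empirical formula is C3H3N
Empirical-formula mass = 53.06 g/mol
n = 107 / 53.06 = 2.02 ≈ 2
Molecular formula = (C3H3N)×2 = C6H6N2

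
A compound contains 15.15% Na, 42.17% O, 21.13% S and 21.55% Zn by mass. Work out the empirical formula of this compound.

Assume 100 g: 15.15 g Na, 42.17 g O, 21.13 g S, 21.55 g Zn.
Moles — Na: 15.15 / 22.99 = 0.659 mol; O: 42.17 / 16.00 = 2.636 mol; S: 21.13 / 32.07 = 0.6589 mol; Zn: 21.55 / 65.38 = 0.3296 mol
Smallest is Zn at 0.3296 mol; normalising gives Na 1.999, O 7.996, S 1.999, Zn 1.000
Ratio ≈ 2:8:2:1, so the empirical formula is Na2O8S2Zn

Na2O8S2Zn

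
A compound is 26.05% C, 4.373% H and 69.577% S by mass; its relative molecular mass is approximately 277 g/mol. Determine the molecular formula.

C6H12S6

Assume 100 g: 26.05 g C, 4.373 g H, 69.577 g S.
n(C) = 26.05/12.01 = 2.169, n(H) = 4.373/1.008 = 4.338, n(S) = 69.577/32.07 = 2.17
Divide by the smallest (2.169 mol C): C 1.000, H 2.000, S 1.000
Ratio ≈ 1:2:1, so the empirical formula is CH2S
Empirical-formula mass = 46.10 g/mol
n = 277 / 46.10 = 6.01 ≈ 6
Molecular formula = (CH2S)×6 = C6H12S6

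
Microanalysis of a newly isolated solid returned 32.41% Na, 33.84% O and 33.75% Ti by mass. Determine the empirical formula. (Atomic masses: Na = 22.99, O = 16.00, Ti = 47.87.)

Na2O3Ti

Assume 100 g: 32.41 g Na, 33.84 g O, 33.75 g Ti.
Moles — Na: 32.41 / 22.99 = 1.41 mol; O: 33.84 / 16.00 = 2.115 mol; Ti: 33.75 / 47.87 = 0.705 mol
Divide by the smallest (0.705 mol Ti): Na 2.000, O 3.000, Ti 1.000
→ Na2O3Ti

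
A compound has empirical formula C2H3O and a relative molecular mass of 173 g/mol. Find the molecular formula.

Empirical-formula mass = 43.04 g/mol
n = 173 / 43.04 = 4.02 ≈ 4
Molecular formula = (C2H3O)4 = C8H12O4

C8H12O4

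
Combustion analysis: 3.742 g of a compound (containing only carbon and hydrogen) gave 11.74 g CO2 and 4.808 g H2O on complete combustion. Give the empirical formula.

mol C = 11.74 / 44.01 = 0.2668; mass C = 0.2668 × 12.01 = 3.204 g
mol H = 2 × (4.808 / 18.02) = 0.5336; mass H = 0.5336 × 1.008 = 0.5379 g
Divide by the smallest (0.2668 mol C): C 1.000, H 2.000
≈ 1:2 → CH2

CH2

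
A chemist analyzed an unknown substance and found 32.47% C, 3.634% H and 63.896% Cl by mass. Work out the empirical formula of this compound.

Assume 100 g: 32.47 g C, 3.634 g H, 63.896 g Cl.
Moles — C: 32.47 / 12.01 = 2.704 mol; H: 3.634 / 1.008 = 3.605 mol; Cl: 63.896 / 35.45 = 1.802 mol
Smallest is Cl at 1.802 mol; normalising gives C 1.500, H 2.000, Cl 1.000
×2: C 3.00, H 4.00, Cl 2.00 → C3H4Cl2

C3H4Cl2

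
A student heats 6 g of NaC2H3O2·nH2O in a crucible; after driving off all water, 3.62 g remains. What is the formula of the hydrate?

Mass of water lost = 6 − 3.62 = 2.38 g → 2.38 / 18.02 = 0.1321 mol H2O
Molar mass of NaC2H3O2 = 82.03 g/mol → mol NaC2H3O2 = 3.62 / 82.03 = 0.04413
n = 0.1321 / 0.04413 = 2.99 ≈ 3 → NaC2H3O2·3H2O

NaC2H3O2·3H2O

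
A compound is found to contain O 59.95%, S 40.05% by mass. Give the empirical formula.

Assume 100 g: 59.95 g O, 40.05 g S.
n(O) = 59.95/16.00 = 3.747, n(S) = 40.05/32.07 = 1.249
Divide by the smallest (1.249 mol S): O 3.000, S 1.000
→ O3S

O3S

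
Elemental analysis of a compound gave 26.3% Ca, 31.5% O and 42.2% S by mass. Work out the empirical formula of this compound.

CaO3S2

Assume 100 g: 26.3 g Ca, 31.5 g O, 42.2 g S.
Moles — Ca: 26.3 / 40.08 = 0.6562 mol; O: 31.5 / 16.00 = 1.969 mol; S: 42.2 / 32.07 = 1.316 mol
Smallest is Ca at 0.6562 mol; normalising gives Ca 1.000, O 3.000, S 2.005
Ratio ≈ 1:3:2, so the empirical formula is CaO3S2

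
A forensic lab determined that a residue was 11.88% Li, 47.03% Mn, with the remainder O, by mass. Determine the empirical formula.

Li2MnO3

Assume 100 g: 11.88 g Li, 47.03 g Mn, 41.09 g O.
Moles — Li: 11.88 / 6.94 = 1.712 mol; Mn: 47.03 / 54.94 = 0.856 mol; O: 41.09 / 16.00 = 2.568 mol
Divide by the smallest (0.856 mol Mn): Li 2.000, Mn 1.000, O 3.000
→ Li2MnO3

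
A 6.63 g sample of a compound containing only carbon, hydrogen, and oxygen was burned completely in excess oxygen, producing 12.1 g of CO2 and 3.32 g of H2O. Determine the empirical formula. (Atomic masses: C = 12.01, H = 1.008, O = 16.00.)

mol C = 12.1 / 44.01 = 0.2749; mass C = 0.2749 × 12.01 = 3.302 g
mol H = 2 × (3.32 / 18.02) = 0.3685; mass H = 0.3685 × 1.008 = 0.3714 g
mass O = 6.63 − (3.673) = 2.957 g → mol O = 0.1848
Ratios (÷ 0.1848): C 1.488, H 1.994, O 1.000
Multiply by 2: C 2.98, H 3.99, O 2.00 → C3H4O2

C3H4O2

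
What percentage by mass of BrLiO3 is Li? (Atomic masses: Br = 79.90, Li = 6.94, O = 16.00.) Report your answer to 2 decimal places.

5.15%

Molar mass = 1(79.90) + 1(6.94) + 3(16.00) = 134.840 g/mol
Mass of Li per mole = 1 × 6.94 = 6.940 g
% Li = 6.940 / 134.840 × 100 = 5.15%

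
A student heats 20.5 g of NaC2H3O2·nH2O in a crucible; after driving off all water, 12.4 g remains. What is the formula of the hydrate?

Mass of water lost = 20.5 − 12.4 = 8.1 g → 8.1 / 18.02 = 0.4495 mol H2O
Molar mass of NaC2H3O2 = 82.03 g/mol → mol NaC2H3O2 = 12.4 / 82.03 = 0.1512
n = 0.4495 / 0.1512 = 2.97 ≈ 3 → NaC2H3O2·3H2O

NaC2H3O2·3H2O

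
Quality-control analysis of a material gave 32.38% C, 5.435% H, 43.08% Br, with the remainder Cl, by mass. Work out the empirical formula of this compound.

C5H10BrCl

Assume 100 g: 32.38 g C, 5.435 g H, 43.08 g Br, 19.105 g Cl.
n(C) = 32.38/12.01 = 2.696, n(H) = 5.435/1.008 = 5.392, n(Br) = 43.08/79.90 = 0.5392, n(Cl) = 19.105/35.45 = 0.5389
Divide by the smallest (0.5389 mol Cl): C 5.003, H 10.005, Br 1.000, Cl 1.000
→ C5H10BrCl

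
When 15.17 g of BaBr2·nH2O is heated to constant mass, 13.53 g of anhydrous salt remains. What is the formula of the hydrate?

Mass of water lost = 15.17 − 13.53 = 1.64 g → 1.64 / 18.02 = 0.09101 mol H2O
Molar mass of BaBr2 = 297.13 g/mol → mol BaBr2 = 13.53 / 297.13 = 0.04554
n = 0.09101 / 0.04554 = 2.00 ≈ 2 → BaBr2·2H2O

BaBr2·2H2O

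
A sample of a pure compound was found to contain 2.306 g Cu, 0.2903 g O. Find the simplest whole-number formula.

Cu2O

Moles — Cu: 2.306 / 63.55 = 0.03629 mol; O: 0.2903 / 16.00 = 0.01814 mol
Divide by the smallest (0.01814 mol O): Cu 2.000, O 1.000
Ratio ≈ 2:1, so the empirical formula is Cu2O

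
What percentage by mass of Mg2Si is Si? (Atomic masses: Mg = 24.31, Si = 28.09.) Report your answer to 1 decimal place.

Molar mass = 2(24.31) + 1(28.09) = 76.710 g/mol
Mass of Si per mole = 1 × 28.09 = 28.090 g
% Si = 28.090 / 76.710 × 100 = 36.6%

36.6%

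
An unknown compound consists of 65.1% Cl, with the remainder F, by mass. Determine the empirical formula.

Assume 100 g: 65.1 g Cl, 34.9 g F.
Cl: 65.1 g ÷ 35.45 g/mol = 1.836 mol
F: 34.9 g ÷ 19.00 g/mol = 1.837 mol
Divide by the smallest (1.836 mol Cl): Cl 1.000, F 1.000
→ ClF

ClF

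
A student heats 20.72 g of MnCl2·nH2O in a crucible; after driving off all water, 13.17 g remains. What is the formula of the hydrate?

Mass of water lost = 20.72 − 13.17 = 7.55 g → 7.55 / 18.02 = 0.419 mol H2O
Molar mass of MnCl2 = 125.84 g/mol → mol MnCl2 = 13.17 / 125.84 = 0.1047
n = 0.419 / 0.1047 = 4.00 ≈ 4 → MnCl2·4H2O

MnCl2·4H2O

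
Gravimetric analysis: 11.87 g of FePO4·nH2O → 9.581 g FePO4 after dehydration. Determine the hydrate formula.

FePO4·2H2O

Mass of water lost = 11.87 − 9.581 = 2.289 g → 2.289 / 18.02 = 0.127 mol H2O
Molar mass of FePO4 = 150.82 g/mol → mol FePO4 = 9.581 / 150.82 = 0.06353
n = 0.127 / 0.06353 = 2.00 ≈ 2 → FePO4·2H2O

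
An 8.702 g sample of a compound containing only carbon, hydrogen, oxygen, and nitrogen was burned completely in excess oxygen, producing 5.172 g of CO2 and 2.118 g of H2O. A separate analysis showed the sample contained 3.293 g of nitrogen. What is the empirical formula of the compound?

CH2N2O2

mol C = 5.172 / 44.01 = 0.1175; mass C = 0.1175 × 12.01 = 1.411 g
mol H = 2 × (2.118 / 18.02) = 0.2351; mass H = 0.2351 × 1.008 = 0.2370 g
mol N = 3.293 / 14.01 = 0.2350
mass O = 8.702 − (4.941) = 3.761 g → mol O = 0.2350
Divide by the smallest (0.1175 mol C): C 1.000, H 2.000, N 2.000, O 2.000
Ratio ≈ 1:2:2:2, so the empirical formula is CH2N2O2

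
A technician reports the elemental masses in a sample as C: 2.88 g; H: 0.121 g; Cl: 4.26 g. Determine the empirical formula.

C2HCl

C: 2.88 g ÷ 12.01 g/mol = 0.2398 mol
H: 0.121 g ÷ 1.008 g/mol = 0.12 mol
Cl: 4.26 g ÷ 35.45 g/mol = 0.1202 mol
Ratios (÷ 0.12): C 1.998, H 1.000, Cl 1.001
≈ 2:1:1 → C2HCl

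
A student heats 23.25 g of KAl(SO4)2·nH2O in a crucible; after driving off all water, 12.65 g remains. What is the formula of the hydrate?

KAl(SO4)2·12H2O

Mass of water lost = 23.25 − 12.65 = 10.6 g → 10.6 / 18.02 = 0.5882 mol H2O
Molar mass of KAl(SO4)2 = 258.22 g/mol → mol KAl(SO4)2 = 12.65 / 258.22 = 0.04899
n = 0.5882 / 0.04899 = 12.01 ≈ 12 → KAl(SO4)2·12H2O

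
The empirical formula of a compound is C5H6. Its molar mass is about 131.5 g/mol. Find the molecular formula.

Empirical-formula mass = 66.10 g/mol
n = 131.5 / 66.10 = 1.99 ≈ 2
Molecular formula = (C5H6)2 = C10H12

C10H12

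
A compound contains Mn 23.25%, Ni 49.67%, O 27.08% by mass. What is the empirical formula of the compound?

MnNi2O4

Assume 100 g: 23.25 g Mn, 49.67 g Ni, 27.08 g O.
n(Mn) = 23.25/54.94 = 0.4232, n(Ni) = 49.67/58.69 = 0.8463, n(O) = 27.08/16.00 = 1.692
Ratios (÷ 0.4232): Mn 1.000, Ni 2.000, O 3.999
≈ 1:2:4 → MnNi2O4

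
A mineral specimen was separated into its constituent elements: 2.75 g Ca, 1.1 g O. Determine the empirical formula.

Moles — Ca: 2.75 / 40.08 = 0.06861 mol; O: 1.1 / 16.00 = 0.06875 mol
Divide by the smallest (0.06861 mol Ca): Ca 1.000, O 1.002
→ CaO

CaO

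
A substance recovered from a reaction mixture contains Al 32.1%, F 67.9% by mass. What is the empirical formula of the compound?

Assume 100 g: 32.1 g Al, 67.9 g F.
n(Al) = 32.1/26.98 = 1.19, n(F) = 67.9/19.00 = 3.574
Divide by the smallest (1.19 mol Al): Al 1.000, F 3.004
Ratio ≈ 1:3, so the empirical formula is AlF3

AlF3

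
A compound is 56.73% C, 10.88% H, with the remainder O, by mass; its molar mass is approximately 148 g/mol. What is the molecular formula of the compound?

C7H16O3

Assume 100 g: 56.73 g C, 10.88 g H, 32.39 g O.
n(C) = 56.73/12.01 = 4.724, n(H) = 10.88/1.008 = 10.79, n(O) = 32.39/16.00 = 2.024
Ratios (÷ 2.024): C 2.333, H 5.332, O 1.000
Scaling by 3: C 7.00, H 16.00, O 3.00 → C7H16O3
Empirical-formula mass = 148.20 g/mol
n = 148 / 148.20 = 1.00 ≈ 1
Molecular formula = empirical formula = C7H16O3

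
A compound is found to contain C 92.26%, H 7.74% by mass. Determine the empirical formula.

Assume 100 g: 92.26 g C, 7.74 g H.
Moles — C: 92.26 / 12.01 = 7.682 mol; H: 7.74 / 1.008 = 7.679 mol
Smallest is H at 7.679 mol; normalising gives C 1.000, H 1.000
≈ 1:1 → CH

CH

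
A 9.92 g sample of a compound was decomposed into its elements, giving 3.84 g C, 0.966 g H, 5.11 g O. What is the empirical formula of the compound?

C: 3.84 g ÷ 12.01 g/mol = 0.3197 mol
H: 0.966 g ÷ 1.008 g/mol = 0.9583 mol
O: 5.11 g ÷ 16.00 g/mol = 0.3194 mol
Smallest is O at 0.3194 mol; normalising gives C 1.001, H 3.001, O 1.000
Ratio ≈ 1:3:1, so the empirical formula is CH3O

CH3O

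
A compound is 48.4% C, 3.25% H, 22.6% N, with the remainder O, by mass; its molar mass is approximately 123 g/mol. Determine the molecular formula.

Assume 100 g: 48.4 g C, 3.25 g H, 22.6 g N, 25.75 g O.
n(C) = 48.4/12.01 = 4.03, n(H) = 3.25/1.008 = 3.224, n(N) = 22.6/14.01 = 1.613, n(O) = 25.75/16.00 = 1.609
Smallest is O at 1.609 mol; normalising gives C 2.504, H 2.003, N 1.002, O 1.000
Multiply by 2: C 5.01, H 4.01, N 2.00, O 2.00 → C5H4N2O2
Empirical-formula mass = 124.10 g/mol
n = 123 / 124.10 = 0.99 ≈ 1
Molecular formula = empirical formula = C5H4N2O2

C5H4N2O2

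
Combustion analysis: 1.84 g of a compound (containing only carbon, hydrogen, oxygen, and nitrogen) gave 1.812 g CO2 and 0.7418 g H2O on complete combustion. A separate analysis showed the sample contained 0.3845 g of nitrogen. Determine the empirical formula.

C3H6N2O4

mol C = 1.812 / 44.01 = 0.04117; mass C = 0.04117 × 12.01 = 0.4945 g
mol H = 2 × (0.7418 / 18.02) = 0.08233; mass H = 0.08233 × 1.008 = 0.08299 g
mol N = 0.3845 / 14.01 = 0.02744
mass O = 1.84 − (0.9620) = 0.8780 g → mol O = 0.05488
Ratios (÷ 0.02744): C 1.500, H 3.000, N 1.000, O 2.000
Scaling by 2: C 3.00, H 6.00, N 2.00, O 4.00 → C3H6N2O4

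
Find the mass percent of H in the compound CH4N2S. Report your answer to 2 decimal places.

5.30%

Molar mass = 1(12.01) + 4(1.008) + 2(14.01) + 1(32.07) = 76.132 g/mol
Mass of H per mole = 4 × 1.008 = 4.032 g
% H = 4.032 / 76.132 × 100 = 5.30%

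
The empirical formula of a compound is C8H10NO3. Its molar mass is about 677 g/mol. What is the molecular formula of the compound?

Empirical-formula mass = 168.17 g/mol
n = 677 / 168.17 = 4.03 ≈ 4
Molecular formula = (C8H10NO3)4 = C32H40N4O12

C32H40N4O12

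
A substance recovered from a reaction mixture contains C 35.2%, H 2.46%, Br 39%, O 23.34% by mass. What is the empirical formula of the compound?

C6H5BrO3

Assume 100 g: 35.2 g C, 2.46 g H, 39 g Br, 23.34 g O.
n(C) = 35.2/12.01 = 2.931, n(H) = 2.46/1.008 = 2.44, n(Br) = 39/79.90 = 0.4881, n(O) = 23.34/16.00 = 1.459
Divide by the smallest (0.4881 mol Br): C 6.005, H 5.000, Br 1.000, O 2.989
→ C6H5BrO3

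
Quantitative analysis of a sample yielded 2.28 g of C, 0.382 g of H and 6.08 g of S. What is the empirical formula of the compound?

CH2S

C: 2.28 g ÷ 12.01 g/mol = 0.1898 mol
H: 0.382 g ÷ 1.008 g/mol = 0.379 mol
S: 6.08 g ÷ 32.07 g/mol = 0.1896 mol
Ratios (÷ 0.1896): C 1.001, H 1.999, S 1.000
→ CH2S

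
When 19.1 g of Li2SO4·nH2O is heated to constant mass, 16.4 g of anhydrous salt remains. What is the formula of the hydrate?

Li2SO4·H2O

Mass of water lost = 19.1 − 16.4 = 2.7 g → 2.7 / 18.02 = 0.1498 mol H2O
Molar mass of Li2SO4 = 109.95 g/mol → mol Li2SO4 = 16.4 / 109.95 = 0.1492
n = 0.1498 / 0.1492 = 1.00 ≈ 1 → Li2SO4·H2O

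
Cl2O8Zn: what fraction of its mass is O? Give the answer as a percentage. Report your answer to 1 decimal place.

48.4%

Molar mass = 2(35.45) + 8(16.00) + 1(65.38) = 264.280 g/mol
Mass of O per mole = 8 × 16.00 = 128.000 g
% O = 128.000 / 264.280 × 100 = 48.4%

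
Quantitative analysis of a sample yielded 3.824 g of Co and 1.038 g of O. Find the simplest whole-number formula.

CoO

Moles — Co: 3.824 / 58.93 = 0.06489 mol; O: 1.038 / 16.00 = 0.06488 mol
Ratios (÷ 0.06488): Co 1.000, O 1.000
≈ 1:1 → CoO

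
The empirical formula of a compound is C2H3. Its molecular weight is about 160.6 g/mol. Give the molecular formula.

C12H18

Empirical-formula mass = 27.04 g/mol
n = 160.6 / 27.04 = 5.94 ≈ 6
Molecular formula = (C2H3)6 = C12H18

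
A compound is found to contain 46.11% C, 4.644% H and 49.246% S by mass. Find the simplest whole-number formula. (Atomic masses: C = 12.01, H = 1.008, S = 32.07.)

C5H6S2

Assume 100 g: 46.11 g C, 4.644 g H, 49.246 g S.
Moles — C: 46.11 / 12.01 = 3.839 mol; H: 4.644 / 1.008 = 4.607 mol; S: 49.246 / 32.07 = 1.536 mol
Ratios (÷ 1.536): C 2.500, H 3.000, S 1.000
Multiply by 2: C 5.00, H 6.00, S 2.00 → C5H6S2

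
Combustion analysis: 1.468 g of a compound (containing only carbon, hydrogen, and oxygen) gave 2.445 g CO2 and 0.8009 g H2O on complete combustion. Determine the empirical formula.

C5H8O4

mol C = 2.445 / 44.01 = 0.05556; mass C = 0.05556 × 12.01 = 0.6672 g
mol H = 2 × (0.8009 / 18.02) = 0.08889; mass H = 0.08889 × 1.008 = 0.08960 g
mass O = 1.468 − (0.7568) = 0.7112 g → mol O = 0.04445
Smallest is O at 0.04445 mol; normalising gives C 1.250, H 2.000, O 1.000
×4: C 5.00, H 8.00, O 4.00 → C5H8O4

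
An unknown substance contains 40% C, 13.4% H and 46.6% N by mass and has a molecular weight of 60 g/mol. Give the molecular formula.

Assume 100 g: 40 g C, 13.4 g H, 46.6 g N.
Moles — C: 40 / 12.01 = 3.331 mol; H: 13.4 / 1.008 = 13.29 mol; N: 46.6 / 14.01 = 3.326 mol
Ratios (÷ 3.326): C 1.001, H 3.997, N 1.000
≈ 1:4:1 → CH4N
Empirical-formula mass = 30.05 g/mol
n = 60 / 30.05 = 2.00 ≈ 2
Molecular formula = (CH4N)×2 = C2H8N2

C2H8N2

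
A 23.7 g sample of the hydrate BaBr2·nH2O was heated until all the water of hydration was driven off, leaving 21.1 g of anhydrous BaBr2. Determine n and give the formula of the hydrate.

Mass of water lost = 23.7 − 21.1 = 2.6 g → 2.6 / 18.02 = 0.1443 mol H2O
Molar mass of BaBr2 = 297.13 g/mol → mol BaBr2 = 21.1 / 297.13 = 0.07101
n = 0.1443 / 0.07101 = 2.03 ≈ 2 → BaBr2·2H2O

BaBr2·2H2O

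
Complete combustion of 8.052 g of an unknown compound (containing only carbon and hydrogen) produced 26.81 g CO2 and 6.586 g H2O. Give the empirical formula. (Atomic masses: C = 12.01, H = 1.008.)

mol C = 26.81 / 44.01 = 0.6092; mass C = 0.6092 × 12.01 = 7.316 g
mol H = 2 × (6.586 / 18.02) = 0.7310; mass H = 0.7310 × 1.008 = 0.7368 g
Divide by the smallest (0.6092 mol C): C 1.000, H 1.200
×5: C 5.00, H 6.00 → C5H6

C5H6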